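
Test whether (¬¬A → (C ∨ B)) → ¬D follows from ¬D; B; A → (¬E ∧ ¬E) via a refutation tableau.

Yes

Initial set: {¬D; B; (A → (¬E ∧ ¬E)); ¬((¬¬A → (C ∨ B)) → ¬D)}.
¬((¬¬A → (C ∨ B)) → ¬D): α-rule — add (¬¬A → (C ∨ B)), ¬¬D.
× closes — contains both D and ¬D.
All 1 branch closes.
Every branch closed, so the premises entail the conclusion.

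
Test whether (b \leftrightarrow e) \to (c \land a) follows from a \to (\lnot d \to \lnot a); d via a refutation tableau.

No

Initial set: {(a \to (\lnot d \to \lnot a)); d; \lnot ((b \leftrightarrow e) \to (c \land a))}.
\lnot ((b \leftrightarrow e) \to (c \land a)): α-rule — add (b \leftrightarrow e), \lnot (c \land a).
(a \to (\lnot d \to \lnot a)): β-rule — branch into \lnot a  //  (\lnot d \to \lnot a).
  branch 1 (add \lnot a):
    (b \leftrightarrow e): β-rule — branch into b, e  //  \lnot b, \lnot e.
      branch 1.1 (add b, e):
        \lnot (c \land a): β-rule — branch into \lnot c  //  \lnot a.
          branch 1.1.1 (add \lnot c):
            ○ open, literals {a=false, b=true, c=false, d=true, e=true}.
          branch 1.1.2 (add \lnot a):
            ○ open, literals {a=false, b=true, d=true, e=true}.
      branch 1.2 (add \lnot b, \lnot e):
        \lnot (c \land a): β-rule — branch into \lnot c  //  \lnot a.
          branch 1.2.1 (add \lnot c):
            ○ open, literals {a=false, b=false, c=false, d=true, e=false}.
          branch 1.2.2 (add \lnot a):
            ○ open, literals {a=false, b=false, d=true, e=false}.
  branch 2 (add (\lnot d \to \lnot a)):
    (b \leftrightarrow e): β-rule — branch into b, e  //  \lnot b, \lnot e.
      branch 2.1 (add b, e):
        \lnot (c \land a): β-rule — branch into \lnot c  //  \lnot a.
          branch 2.1.1 (add \lnot c):
            (\lnot d \to \lnot a): β-rule — branch into \lnot \lnot d  //  \lnot a.
              branch 2.1.1.1 (add \lnot \lnot d):
                ○ open, literals {b=true, c=false, d=true, e=true}.
              branch 2.1.1.2 (add \lnot a):
                ○ open, literals {a=false, b=true, c=false, d=true, e=true}.
          branch 2.1.2 (add \lnot a):
            (\lnot d \to \lnot a): β-rule — branch into \lnot \lnot d  //  \lnot a.
              branch 2.1.2.1 (add \lnot \lnot d):
                ○ open, literals {a=false, b=true, d=true, e=true}.
              branch 2.1.2.2 (add \lnot a):
                ○ open, literals {a=false, b=true, d=true, e=true}.
      branch 2.2 (add \lnot b, \lnot e):
        \lnot (c \land a): β-rule — branch into \lnot c  //  \lnot a.
          branch 2.2.1 (add \lnot c):
            (\lnot d \to \lnot a): β-rule — branch into \lnot \lnot d  //  \lnot a.
              branch 2.2.1.1 (add \lnot \lnot d):
                ○ open, literals {b=false, c=false, d=true, e=false}.
              branch 2.2.1.2 (add \lnot a):
                ○ open, literals {a=false, b=false, c=false, d=true, e=false}.
          branch 2.2.2 (add \lnot a):
            (\lnot d \to \lnot a): β-rule — branch into \lnot \lnot d  //  \lnot a.
              branch 2.2.2.1 (add \lnot \lnot d):
                ○ open, literals {a=false, b=false, d=true, e=false}.
              branch 2.2.2.2 (add \lnot a):
                ○ open, literals {a=false, b=false, d=true, e=false}.
0 branches closed, 12 open.
An open branch gives a countermodel: a=false, b=true, c=false, d=true, e=true (unmentioned atoms arbitrary); the premises hold there but the conclusion fails.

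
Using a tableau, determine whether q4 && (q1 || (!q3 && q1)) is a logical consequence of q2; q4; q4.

Initial set: {T q2; T q4; T q4; F (q4 && (q1 || (!q3 && q1)))}.
F (q4 && (q1 || (!q3 && q1))): β-rule — branch into F q4  //  F (q1 || (!q3 && q1)).
  branch 1 (add F q4):
    × closes — contains both q4 and !q4.
  branch 2 (add F (q1 || (!q3 && q1))):
    F (q1 || (!q3 && q1)): α-rule — add F q1, F (!q3 && q1).
    F (!q3 && q1): β-rule — branch into F !q3  //  F q1.
      branch 2.1 (add F !q3):
        ○ open, literals {q1=F, q2=T, q3=T, q4=T}.
      branch 2.2 (add F q1):
        ○ open, literals {q1=F, q2=T, q4=T}.
1 branch closed, 2 open.
An open branch gives a countermodel: q1=F, q2=T, q3=T, q4=T (unmentioned atoms arbitrary); the premises hold there but the conclusion fails.

No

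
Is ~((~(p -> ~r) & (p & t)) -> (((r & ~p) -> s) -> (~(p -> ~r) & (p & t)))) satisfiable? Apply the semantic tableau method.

Unsatisfiable

Initial set: {~((~(p -> ~r) & (p & t)) -> (((r & ~p) -> s) -> (~(p -> ~r) & (p & t))))}.
~((~(p -> ~r) & (p & t)) -> (((r & ~p) -> s) -> (~(p -> ~r) & (p & t)))): α-rule — add (~(p -> ~r) & (p & t)), ~(((r & ~p) -> s) -> (~(p -> ~r) & (p & t))).
(~(p -> ~r) & (p & t)): α-rule — add ~(p -> ~r), (p & t).
~(((r & ~p) -> s) -> (~(p -> ~r) & (p & t))): α-rule — add ((r & ~p) -> s), ~(~(p -> ~r) & (p & t)).
~(p -> ~r): α-rule — add p, ~~r.
(p & t): α-rule — add p, t.
((r & ~p) -> s): β-rule — branch into ~(r & ~p)  //  s.
  branch 1 (add ~(r & ~p)):
    ~(~(p -> ~r) & (p & t)): β-rule — branch into ~~(p -> ~r)  //  ~(p & t).
      branch 1.1 (add ~~(p -> ~r)):
        ~(r & ~p): β-rule — branch into ~r  //  ~~p.
          branch 1.1.1 (add ~r):
            × closes — contains both r and ~r.
          branch 1.1.2 (add ~~p):
            ~~(p -> ~r): β-rule — branch into ~p  //  ~r.
              branch 1.1.2.1 (add ~p):
                × closes — contains both p and ~p.
              branch 1.1.2.2 (add ~r):
                × closes — contains both r and ~r.
      branch 1.2 (add ~(p & t)):
        ~(r & ~p): β-rule — branch into ~r  //  ~~p.
          branch 1.2.1 (add ~r):
            × closes — contains both r and ~r.
          branch 1.2.2 (add ~~p):
            ~(p & t): β-rule — branch into ~p  //  ~t.
              branch 1.2.2.1 (add ~p):
                × closes — contains both p and ~p.
              branch 1.2.2.2 (add ~t):
                × closes — contains both t and ~t.
  branch 2 (add s):
    ~(~(p -> ~r) & (p & t)): β-rule — branch into ~~(p -> ~r)  //  ~(p & t).
      branch 2.1 (add ~~(p -> ~r)):
        ~~(p -> ~r): β-rule — branch into ~p  //  ~r.
          branch 2.1.1 (add ~p):
            × closes — contains both p and ~p.
          branch 2.1.2 (add ~r):
            × closes — contains both r and ~r.
      branch 2.2 (add ~(p & t)):
        ~(p & t): β-rule — branch into ~p  //  ~t.
          branch 2.2.1 (add ~p):
            × closes — contains both p and ~p.
          branch 2.2.2 (add ~t):
            × closes — contains both t and ~t.
All 10 branches close.
Every branch closed; the formula is unsatisfiable.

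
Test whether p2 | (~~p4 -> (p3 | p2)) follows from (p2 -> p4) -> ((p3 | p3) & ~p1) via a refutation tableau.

Initial set: {((p2 -> p4) -> ((p3 | p3) & ~p1)); ~(p2 | (~~p4 -> (p3 | p2)))}.
~(p2 | (~~p4 -> (p3 | p2))): α-rule — add ~p2, ~(~~p4 -> (p3 | p2)).
~(~~p4 -> (p3 | p2)): α-rule — add ~~p4, ~(p3 | p2).
~~p4: drop double negation, giving p4.
~(p3 | p2): α-rule — add ~p3, ~p2.
((p2 -> p4) -> ((p3 | p3) & ~p1)): β-rule — branch into ~(p2 -> p4)  //  ((p3 | p3) & ~p1).
  branch 1 (add ~(p2 -> p4)):
    ~(p2 -> p4): α-rule — add p2, ~p4.
    × closes — contains both p2 and ~p2.
  branch 2 (add ((p3 | p3) & ~p1)):
    ((p3 | p3) & ~p1): α-rule — add (p3 | p3), ~p1.
    (p3 | p3): β-rule — branch into p3  //  p3.
      branch 2.1 (add p3):
        × closes — contains both p3 and ~p3.
      branch 2.2 (add p3):
        × closes — contains both p3 and ~p3.
All 3 branches close.
Every branch closed, so the premises entail the conclusion.

Yes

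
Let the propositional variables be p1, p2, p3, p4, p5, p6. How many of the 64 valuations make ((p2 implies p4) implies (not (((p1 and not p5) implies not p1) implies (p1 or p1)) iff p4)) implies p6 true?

Initial set: {(((p2 implies p4) implies (not (((p1 and not p5) implies not p1) implies (p1 or p1)) iff p4)) implies p6)}.
(((p2 implies p4) implies (not (((p1 and not p5) implies not p1) implies (p1 or p1)) iff p4)) implies p6): β-rule — branch into not ((p2 implies p4) implies (not (((p1 and not p5) implies not p1) implies (p1 or p1)) iff p4))  //  p6.
  branch 1 (add not ((p2 implies p4) implies (not (((p1 and not p5) implies not p1) implies (p1 or p1)) iff p4))):
    not ((p2 implies p4) implies (not (((p1 and not p5) implies not p1) implies (p1 or p1)) iff p4)): α-rule — add (p2 implies p4), not (not (((p1 and not p5) implies not p1) implies (p1 or p1)) iff p4).
    (p2 implies p4): β-rule — branch into not p2  //  p4.
      branch 1.1 (add not p2):
        not (not (((p1 and not p5) implies not p1) implies (p1 or p1)) iff p4): β-rule — branch into not (((p1 and not p5) implies not p1) implies (p1 or p1)), not p4  //  not not (((p1 and not p5) implies not p1) implies (p1 or p1)), p4.
          branch 1.1.1 (add not (((p1 and not p5) implies not p1) implies (p1 or p1)), not p4):
            not (((p1 and not p5) implies not p1) implies (p1 or p1)): α-rule — add ((p1 and not p5) implies not p1), not (p1 or p1).
            not (p1 or p1): α-rule — add not p1, not p1.
            ((p1 and not p5) implies not p1): β-rule — branch into not (p1 and not p5)  //  not p1.
              branch 1.1.1.1 (add not (p1 and not p5)):
                not (p1 and not p5): β-rule — branch into not p1  //  not not p5.
                  branch 1.1.1.1.1 (add not p1):
                    ○ open, literals {p1=false, p2=false, p4=false}.
                  branch 1.1.1.1.2 (add not not p5):
                    ○ open, literals {p1=false, p2=false, p4=false, p5=true}.
              branch 1.1.1.2 (add not p1):
                ○ open, literals {p1=false, p2=false, p4=false}.
          branch 1.1.2 (add not not (((p1 and not p5) implies not p1) implies (p1 or p1)), p4):
            not not (((p1 and not p5) implies not p1) implies (p1 or p1)): β-rule — branch into not ((p1 and not p5) implies not p1)  //  (p1 or p1).
              branch 1.1.2.1 (add not ((p1 and not p5) implies not p1)):
                not ((p1 and not p5) implies not p1): α-rule — add (p1 and not p5), not not p1.
                (p1 and not p5): α-rule — add p1, not p5.
                ○ open, literals {p1=true, p2=false, p4=true, p5=false}.
              branch 1.1.2.2 (add (p1 or p1)):
                (p1 or p1): β-rule — branch into p1  //  p1.
                  branch 1.1.2.2.1 (add p1):
                    ○ open, literals {p1=true, p2=false, p4=true}.
                  branch 1.1.2.2.2 (add p1):
                    ○ open, literals {p1=true, p2=false, p4=true}.
      branch 1.2 (add p4):
        not (not (((p1 and not p5) implies not p1) implies (p1 or p1)) iff p4): β-rule — branch into not (((p1 and not p5) implies not p1) implies (p1 or p1)), not p4  //  not not (((p1 and not p5) implies not p1) implies (p1 or p1)), p4.
          branch 1.2.1 (add not (((p1 and not p5) implies not p1) implies (p1 or p1)), not p4):
            × closes — contains both p4 and not p4.
          branch 1.2.2 (add not not (((p1 and not p5) implies not p1) implies (p1 or p1)), p4):
            not not (((p1 and not p5) implies not p1) implies (p1 or p1)): β-rule — branch into not ((p1 and not p5) implies not p1)  //  (p1 or p1).
              branch 1.2.2.1 (add not ((p1 and not p5) implies not p1)):
                not ((p1 and not p5) implies not p1): α-rule — add (p1 and not p5), not not p1.
                (p1 and not p5): α-rule — add p1, not p5.
                ○ open, literals {p1=true, p4=true, p5=false}.
              branch 1.2.2.2 (add (p1 or p1)):
                (p1 or p1): β-rule — branch into p1  //  p1.
                  branch 1.2.2.2.1 (add p1):
                    ○ open, literals {p1=true, p4=true}.
                  branch 1.2.2.2.2 (add p1):
                    ○ open, literals {p1=true, p4=true}.
  branch 2 (add p6):
    ○ open, literals {p6=true}.
1 branch closed, 10 open.
Each open branch fixes some atoms; the unmentioned ones are free. Counting distinct full assignments: branch {p1=false, p2=false, p4=false} (p3, p5, p6) contributes 8 new; branch {p1=false, p2=false, p4=false, p5=true} (p3, p6) contributes 0 new; branch {p1=false, p2=false, p4=false} (p3, p5, p6) contributes 0 new; branch {p1=true, p2=false, p4=true, p5=false} (p3, p6) contributes 4 new; branch {p1=true, p2=false, p4=true} (p3, p5, p6) contributes 4 new; branch {p1=true, p2=false, p4=true} (p3, p5, p6) contributes 0 new; branch {p1=true, p4=true, p5=false} (p2, p3, p6) contributes 4 new; branch {p1=true, p4=true} (p2, p3, p5, p6) contributes 4 new; branch {p1=true, p4=true} (p2, p3, p5, p6) contributes 0 new; branch {p6=true} (p1, p2, p3, p4, p5) contributes 20 new. Total: 44.

44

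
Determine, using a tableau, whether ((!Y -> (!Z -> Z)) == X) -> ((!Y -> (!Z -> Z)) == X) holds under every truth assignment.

Valid

Assume the negation and expand:
Initial set: {!(((!Y -> (!Z -> Z)) == X) -> ((!Y -> (!Z -> Z)) == X))}.
!(((!Y -> (!Z -> Z)) == X) -> ((!Y -> (!Z -> Z)) == X)): α-rule — add ((!Y -> (!Z -> Z)) == X), !((!Y -> (!Z -> Z)) == X).
((!Y -> (!Z -> Z)) == X): β-rule — branch into (!Y -> (!Z -> Z)), X  //  !(!Y -> (!Z -> Z)), !X.
  branch 1 (add (!Y -> (!Z -> Z)), X):
    !((!Y -> (!Z -> Z)) == X): β-rule — branch into (!Y -> (!Z -> Z)), !X  //  !(!Y -> (!Z -> Z)), X.
      branch 1.1 (add (!Y -> (!Z -> Z)), !X):
        × closes — contains both X and !X.
      branch 1.2 (add !(!Y -> (!Z -> Z)), X):
        !(!Y -> (!Z -> Z)): α-rule — add !Y, !(!Z -> Z).
        !(!Z -> Z): α-rule — add !Z, !Z.
        (!Y -> (!Z -> Z)): β-rule — branch into !!Y  //  (!Z -> Z).
          branch 1.2.1 (add !!Y):
            × closes — contains both Y and !Y.
          branch 1.2.2 (add (!Z -> Z)):
            (!Z -> Z): β-rule — branch into !!Z  //  Z.
              branch 1.2.2.1 (add !!Z):
                × closes — contains both Z and !Z.
              branch 1.2.2.2 (add Z):
                × closes — contains both Z and !Z.
  branch 2 (add !(!Y -> (!Z -> Z)), !X):
    !(!Y -> (!Z -> Z)): α-rule — add !Y, !(!Z -> Z).
    !(!Z -> Z): α-rule — add !Z, !Z.
    !((!Y -> (!Z -> Z)) == X): β-rule — branch into (!Y -> (!Z -> Z)), !X  //  !(!Y -> (!Z -> Z)), X.
      branch 2.1 (add (!Y -> (!Z -> Z)), !X):
        (!Y -> (!Z -> Z)): β-rule — branch into !!Y  //  (!Z -> Z).
          branch 2.1.1 (add !!Y):
            × closes — contains both Y and !Y.
          branch 2.1.2 (add (!Z -> Z)):
            (!Z -> Z): β-rule — branch into !!Z  //  Z.
              branch 2.1.2.1 (add !!Z):
                × closes — contains both Z and !Z.
              branch 2.1.2.2 (add Z):
                × closes — contains both Z and !Z.
      branch 2.2 (add !(!Y -> (!Z -> Z)), X):
        × closes — contains both X and !X.
All 8 branches close.
Every branch closed, so the negation is unsatisfiable and the formula is valid.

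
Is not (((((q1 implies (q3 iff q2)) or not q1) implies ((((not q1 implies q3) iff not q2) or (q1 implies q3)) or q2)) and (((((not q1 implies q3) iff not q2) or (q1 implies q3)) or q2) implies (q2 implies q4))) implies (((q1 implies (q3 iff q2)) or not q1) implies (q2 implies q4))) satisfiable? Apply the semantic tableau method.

Unsatisfiable

Initial set: {T not (((((q1 implies (q3 iff q2)) or not q1) implies ((((not q1 implies q3) iff not q2) or (q1 implies q3)) or q2)) and (((((not q1 implies q3) iff not q2) or (q1 implies q3)) or q2) implies (q2 implies q4))) implies (((q1 implies (q3 iff q2)) or not q1) implies (q2 implies q4)))}.
T not (((((q1 implies (q3 iff q2)) or not q1) implies ((((not q1 implies q3) iff not q2) or (q1 implies q3)) or q2)) and (((((not q1 implies q3) iff not q2) or (q1 implies q3)) or q2) implies (q2 implies q4))) implies (((q1 implies (q3 iff q2)) or not q1) implies (q2 implies q4))): α-rule — add T ((((q1 implies (q3 iff q2)) or not q1) implies ((((not q1 implies q3) iff not q2) or (q1 implies q3)) or q2)) and (((((not q1 implies q3) iff not q2) or (q1 implies q3)) or q2) implies (q2 implies q4))), F (((q1 implies (q3 iff q2)) or not q1) implies (q2 implies q4)).
T ((((q1 implies (q3 iff q2)) or not q1) implies ((((not q1 implies q3) iff not q2) or (q1 implies q3)) or q2)) and (((((not q1 implies q3) iff not q2) or (q1 implies q3)) or q2) implies (q2 implies q4))): α-rule — add T (((q1 implies (q3 iff q2)) or not q1) implies ((((not q1 implies q3) iff not q2) or (q1 implies q3)) or q2)), T (((((not q1 implies q3) iff not q2) or (q1 implies q3)) or q2) implies (q2 implies q4)).
F (((q1 implies (q3 iff q2)) or not q1) implies (q2 implies q4)): α-rule — add T ((q1 implies (q3 iff q2)) or not q1), F (q2 implies q4).
F (q2 implies q4): α-rule — add T q2, F q4.
T (((q1 implies (q3 iff q2)) or not q1) implies ((((not q1 implies q3) iff not q2) or (q1 implies q3)) or q2)): β-rule — branch into F ((q1 implies (q3 iff q2)) or not q1)  //  T ((((not q1 implies q3) iff not q2) or (q1 implies q3)) or q2).
  branch 1 (add F ((q1 implies (q3 iff q2)) or not q1)):
    F ((q1 implies (q3 iff q2)) or not q1): α-rule — add F (q1 implies (q3 iff q2)), F not q1.
    F (q1 implies (q3 iff q2)): α-rule — add T q1, F (q3 iff q2).
    T (((((not q1 implies q3) iff not q2) or (q1 implies q3)) or q2) implies (q2 implies q4)): β-rule — branch into F ((((not q1 implies q3) iff not q2) or (q1 implies q3)) or q2)  //  T (q2 implies q4).
      branch 1.1 (add F ((((not q1 implies q3) iff not q2) or (q1 implies q3)) or q2)):
        F ((((not q1 implies q3) iff not q2) or (q1 implies q3)) or q2): α-rule — add F (((not q1 implies q3) iff not q2) or (q1 implies q3)), F q2.
        × closes — contains both q2 and not q2.
      branch 1.2 (add T (q2 implies q4)):
        T ((q1 implies (q3 iff q2)) or not q1): β-rule — branch into T (q1 implies (q3 iff q2))  //  T not q1.
          branch 1.2.1 (add T (q1 implies (q3 iff q2))):
            F (q3 iff q2): β-rule — branch into T q3, F q2  //  F q3, T q2.
              branch 1.2.1.1 (add T q3, F q2):
                × closes — contains both q2 and not q2.
              branch 1.2.1.2 (add F q3, T q2):
                T (q2 implies q4): β-rule — branch into F q2  //  T q4.
                  branch 1.2.1.2.1 (add F q2):
                    × closes — contains both q2 and not q2.
                  branch 1.2.1.2.2 (add T q4):
                    × closes — contains both q4 and not q4.
          branch 1.2.2 (add T not q1):
            × closes — contains both q1 and not q1.
  branch 2 (add T ((((not q1 implies q3) iff not q2) or (q1 implies q3)) or q2)):
    T (((((not q1 implies q3) iff not q2) or (q1 implies q3)) or q2) implies (q2 implies q4)): β-rule — branch into F ((((not q1 implies q3) iff not q2) or (q1 implies q3)) or q2)  //  T (q2 implies q4).
      branch 2.1 (add F ((((not q1 implies q3) iff not q2) or (q1 implies q3)) or q2)):
        F ((((not q1 implies q3) iff not q2) or (q1 implies q3)) or q2): α-rule — add F (((not q1 implies q3) iff not q2) or (q1 implies q3)), F q2.
        × closes — contains both q2 and not q2.
      branch 2.2 (add T (q2 implies q4)):
        T ((q1 implies (q3 iff q2)) or not q1): β-rule — branch into T (q1 implies (q3 iff q2))  //  T not q1.
          branch 2.2.1 (add T (q1 implies (q3 iff q2))):
            T ((((not q1 implies q3) iff not q2) or (q1 implies q3)) or q2): β-rule — branch into T (((not q1 implies q3) iff not q2) or (q1 implies q3))  //  T q2.
              branch 2.2.1.1 (add T (((not q1 implies q3) iff not q2) or (q1 implies q3))):
                T (q2 implies q4): β-rule — branch into F q2  //  T q4.
                  branch 2.2.1.1.1 (add F q2):
                    × closes — contains both q2 and not q2.
                  branch 2.2.1.1.2 (add T q4):
                    × closes — contains both q4 and not q4.
              branch 2.2.1.2 (add T q2):
                T (q2 implies q4): β-rule — branch into F q2  //  T q4.
                  branch 2.2.1.2.1 (add F q2):
                    × closes — contains both q2 and not q2.
                  branch 2.2.1.2.2 (add T q4):
                    × closes — contains both q4 and not q4.
          branch 2.2.2 (add T not q1):
            T ((((not q1 implies q3) iff not q2) or (q1 implies q3)) or q2): β-rule — branch into T (((not q1 implies q3) iff not q2) or (q1 implies q3))  //  T q2.
              branch 2.2.2.1 (add T (((not q1 implies q3) iff not q2) or (q1 implies q3))):
                T (q2 implies q4): β-rule — branch into F q2  //  T q4.
                  branch 2.2.2.1.1 (add F q2):
                    × closes — contains both q2 and not q2.
                  branch 2.2.2.1.2 (add T q4):
                    × closes — contains both q4 and not q4.
              branch 2.2.2.2 (add T q2):
                T (q2 implies q4): β-rule — branch into F q2  //  T q4.
                  branch 2.2.2.2.1 (add F q2):
                    × closes — contains both q2 and not q2.
                  branch 2.2.2.2.2 (add T q4):
                    × closes — contains both q4 and not q4.
All 14 branches close.
Every branch closed; the formula is unsatisfiable.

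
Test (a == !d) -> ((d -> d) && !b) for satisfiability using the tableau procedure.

Initial set: {((a == !d) -> ((d -> d) && !b))}.
((a == !d) -> ((d -> d) && !b)): β-rule — branch into !(a == !d)  //  ((d -> d) && !b).
  branch 1 (add !(a == !d)):
    !(a == !d): β-rule — branch into a, !!d  //  !a, !d.
      branch 1.1 (add a, !!d):
        ○ open, literals {a=T, d=T}.
      branch 1.2 (add !a, !d):
        ○ open, literals {a=F, d=F}.
  branch 2 (add ((d -> d) && !b)):
    ((d -> d) && !b): α-rule — add (d -> d), !b.
    (d -> d): β-rule — branch into !d  //  d.
      branch 2.1 (add !d):
        ○ open, literals {b=F, d=F}.
      branch 2.2 (add d):
        ○ open, literals {b=F, d=T}.
0 branches closed, 4 open.
An open branch gives a satisfying assignment: a=T, d=T.

Satisfiable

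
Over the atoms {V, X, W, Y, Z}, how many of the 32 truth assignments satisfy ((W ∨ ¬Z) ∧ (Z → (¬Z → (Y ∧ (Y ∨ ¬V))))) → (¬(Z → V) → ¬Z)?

Initial set: {(((W ∨ ¬Z) ∧ (Z → (¬Z → (Y ∧ (Y ∨ ¬V))))) → (¬(Z → V) → ¬Z))}.
(((W ∨ ¬Z) ∧ (Z → (¬Z → (Y ∧ (Y ∨ ¬V))))) → (¬(Z → V) → ¬Z)): β-rule — branch into ¬((W ∨ ¬Z) ∧ (Z → (¬Z → (Y ∧ (Y ∨ ¬V)))))  //  (¬(Z → V) → ¬Z).
  branch 1 (add ¬((W ∨ ¬Z) ∧ (Z → (¬Z → (Y ∧ (Y ∨ ¬V)))))):
    ¬((W ∨ ¬Z) ∧ (Z → (¬Z → (Y ∧ (Y ∨ ¬V))))): β-rule — branch into ¬(W ∨ ¬Z)  //  ¬(Z → (¬Z → (Y ∧ (Y ∨ ¬V)))).
      branch 1.1 (add ¬(W ∨ ¬Z)):
        ¬(W ∨ ¬Z): α-rule — add ¬W, ¬¬Z.
        ○ open, literals {W=F, Z=T}.
      branch 1.2 (add ¬(Z → (¬Z → (Y ∧ (Y ∨ ¬V))))):
        ¬(Z → (¬Z → (Y ∧ (Y ∨ ¬V)))): α-rule — add Z, ¬(¬Z → (Y ∧ (Y ∨ ¬V))).
        ¬(¬Z → (Y ∧ (Y ∨ ¬V))): α-rule — add ¬Z, ¬(Y ∧ (Y ∨ ¬V)).
        × closes — contains both Z and ¬Z.
  branch 2 (add (¬(Z → V) → ¬Z)):
    (¬(Z → V) → ¬Z): β-rule — branch into ¬¬(Z → V)  //  ¬Z.
      branch 2.1 (add ¬¬(Z → V)):
        ¬¬(Z → V): β-rule — branch into ¬Z  //  V.
          branch 2.1.1 (add ¬Z):
            ○ open, literals {Z=F}.
          branch 2.1.2 (add V):
            ○ open, literals {V=T}.
      branch 2.2 (add ¬Z):
        ○ open, literals {Z=F}.
1 branch closed, 4 open.
Each open branch fixes some atoms; the unmentioned ones are free. Counting distinct full assignments: branch {W=F, Z=T} (V, X, Y) contributes 8 new; branch {Z=F} (V, X, W, Y) contributes 16 new; branch {V=T} (X, W, Y, Z) contributes 4 new; branch {Z=F} (V, X, W, Y) contributes 0 new. Total: 28.

28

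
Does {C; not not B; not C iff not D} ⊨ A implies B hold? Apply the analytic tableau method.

Yes

Initial set: {C; not not B; (not C iff not D); not (A implies B)}.
not not B: drop double negation, giving B.
not (A implies B): α-rule — add A, not B.
× closes — contains both B and not B.
All 1 branch closes.
Every branch closed, so the premises entail the conclusion.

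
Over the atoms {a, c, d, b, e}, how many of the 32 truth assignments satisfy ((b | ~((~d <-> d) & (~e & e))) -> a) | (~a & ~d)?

24

Initial set: {(((b | ~((~d <-> d) & (~e & e))) -> a) | (~a & ~d))}.
(((b | ~((~d <-> d) & (~e & e))) -> a) | (~a & ~d)): β-rule — branch into ((b | ~((~d <-> d) & (~e & e))) -> a)  //  (~a & ~d).
  branch 1 (add ((b | ~((~d <-> d) & (~e & e))) -> a)):
    ((b | ~((~d <-> d) & (~e & e))) -> a): β-rule — branch into ~(b | ~((~d <-> d) & (~e & e)))  //  a.
      branch 1.1 (add ~(b | ~((~d <-> d) & (~e & e)))):
        ~(b | ~((~d <-> d) & (~e & e))): α-rule — add ~b, ~~((~d <-> d) & (~e & e)).
        ~~((~d <-> d) & (~e & e)): α-rule — add (~d <-> d), (~e & e).
        (~e & e): α-rule — add ~e, e.
        × closes — contains both e and ~e.
      branch 1.2 (add a):
        ○ open, literals {a=T}.
  branch 2 (add (~a & ~d)):
    (~a & ~d): α-rule — add ~a, ~d.
    ○ open, literals {a=F, d=F}.
1 branch closed, 2 open.
Each open branch fixes some atoms; the unmentioned ones are free. Counting distinct full assignments: branch {a=T} (c, d, b, e) contributes 16 new; branch {a=F, d=F} (c, b, e) contributes 8 new. Total: 24.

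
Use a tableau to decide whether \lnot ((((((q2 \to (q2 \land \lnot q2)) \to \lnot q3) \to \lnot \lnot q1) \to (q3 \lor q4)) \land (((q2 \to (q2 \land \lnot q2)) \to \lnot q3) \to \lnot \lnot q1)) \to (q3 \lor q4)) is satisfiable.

Initial set: {T \lnot ((((((q2 \to (q2 \land \lnot q2)) \to \lnot q3) \to \lnot \lnot q1) \to (q3 \lor q4)) \land (((q2 \to (q2 \land \lnot q2)) \to \lnot q3) \to \lnot \lnot q1)) \to (q3 \lor q4))}.
T \lnot ((((((q2 \to (q2 \land \lnot q2)) \to \lnot q3) \to \lnot \lnot q1) \to (q3 \lor q4)) \land (((q2 \to (q2 \land \lnot q2)) \to \lnot q3) \to \lnot \lnot q1)) \to (q3 \lor q4)): α-rule — add T (((((q2 \to (q2 \land \lnot q2)) \to \lnot q3) \to \lnot \lnot q1) \to (q3 \lor q4)) \land (((q2 \to (q2 \land \lnot q2)) \to \lnot q3) \to \lnot \lnot q1)), F (q3 \lor q4).
T (((((q2 \to (q2 \land \lnot q2)) \to \lnot q3) \to \lnot \lnot q1) \to (q3 \lor q4)) \land (((q2 \to (q2 \land \lnot q2)) \to \lnot q3) \to \lnot \lnot q1)): α-rule — add T ((((q2 \to (q2 \land \lnot q2)) \to \lnot q3) \to \lnot \lnot q1) \to (q3 \lor q4)), T (((q2 \to (q2 \land \lnot q2)) \to \lnot q3) \to \lnot \lnot q1).
F (q3 \lor q4): α-rule — add F q3, F q4.
T ((((q2 \to (q2 \land \lnot q2)) \to \lnot q3) \to \lnot \lnot q1) \to (q3 \lor q4)): β-rule — branch into F (((q2 \to (q2 \land \lnot q2)) \to \lnot q3) \to \lnot \lnot q1)  //  T (q3 \lor q4).
  branch 1 (add F (((q2 \to (q2 \land \lnot q2)) \to \lnot q3) \to \lnot \lnot q1)):
    F (((q2 \to (q2 \land \lnot q2)) \to \lnot q3) \to \lnot \lnot q1): α-rule — add T ((q2 \to (q2 \land \lnot q2)) \to \lnot q3), F \lnot \lnot q1.
    F \lnot \lnot q1: drop double negation, giving F q1.
    T (((q2 \to (q2 \land \lnot q2)) \to \lnot q3) \to \lnot \lnot q1): β-rule — branch into F ((q2 \to (q2 \land \lnot q2)) \to \lnot q3)  //  T \lnot \lnot q1.
      branch 1.1 (add F ((q2 \to (q2 \land \lnot q2)) \to \lnot q3)):
        F ((q2 \to (q2 \land \lnot q2)) \to \lnot q3): α-rule — add T (q2 \to (q2 \land \lnot q2)), F \lnot q3.
        × closes — contains both q3 and \lnot q3.
      branch 1.2 (add T \lnot \lnot q1):
        T \lnot \lnot q1: drop double negation, giving T q1.
        × closes — contains both q1 and \lnot q1.
  branch 2 (add T (q3 \lor q4)):
    T (((q2 \to (q2 \land \lnot q2)) \to \lnot q3) \to \lnot \lnot q1): β-rule — branch into F ((q2 \to (q2 \land \lnot q2)) \to \lnot q3)  //  T \lnot \lnot q1.
      branch 2.1 (add F ((q2 \to (q2 \land \lnot q2)) \to \lnot q3)):
        F ((q2 \to (q2 \land \lnot q2)) \to \lnot q3): α-rule — add T (q2 \to (q2 \land \lnot q2)), F \lnot q3.
        × closes — contains both q3 and \lnot q3.
      branch 2.2 (add T \lnot \lnot q1):
        T \lnot \lnot q1: drop double negation, giving T q1.
        T (q3 \lor q4): β-rule — branch into T q3  //  T q4.
          branch 2.2.1 (add T q3):
            × closes — contains both q3 and \lnot q3.
          branch 2.2.2 (add T q4):
            × closes — contains both q4 and \lnot q4.
All 5 branches close.
Every branch closed; the formula is unsatisfiable.

Unsatisfiable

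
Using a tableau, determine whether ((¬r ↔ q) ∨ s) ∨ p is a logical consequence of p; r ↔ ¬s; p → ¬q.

Initial set: {T p; T (r ↔ ¬s); T (p → ¬q); F (((¬r ↔ q) ∨ s) ∨ p)}.
F (((¬r ↔ q) ∨ s) ∨ p): α-rule — add F ((¬r ↔ q) ∨ s), F p.
× closes — contains both p and ¬p.
All 1 branch closes.
Every branch closed, so the premises entail the conclusion.

Yes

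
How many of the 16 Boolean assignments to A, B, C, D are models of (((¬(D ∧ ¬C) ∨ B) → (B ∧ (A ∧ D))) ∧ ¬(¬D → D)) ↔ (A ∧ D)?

Initial set: {((((¬(D ∧ ¬C) ∨ B) → (B ∧ (A ∧ D))) ∧ ¬(¬D → D)) ↔ (A ∧ D))}.
((((¬(D ∧ ¬C) ∨ B) → (B ∧ (A ∧ D))) ∧ ¬(¬D → D)) ↔ (A ∧ D)): β-rule — branch into (((¬(D ∧ ¬C) ∨ B) → (B ∧ (A ∧ D))) ∧ ¬(¬D → D)), (A ∧ D)  //  ¬(((¬(D ∧ ¬C) ∨ B) → (B ∧ (A ∧ D))) ∧ ¬(¬D → D)), ¬(A ∧ D).
  branch 1 (add (((¬(D ∧ ¬C) ∨ B) → (B ∧ (A ∧ D))) ∧ ¬(¬D → D)), (A ∧ D)):
    (((¬(D ∧ ¬C) ∨ B) → (B ∧ (A ∧ D))) ∧ ¬(¬D → D)): α-rule — add ((¬(D ∧ ¬C) ∨ B) → (B ∧ (A ∧ D))), ¬(¬D → D).
    (A ∧ D): α-rule — add A, D.
    ¬(¬D → D): α-rule — add ¬D, ¬D.
    × closes — contains both D and ¬D.
  branch 2 (add ¬(((¬(D ∧ ¬C) ∨ B) → (B ∧ (A ∧ D))) ∧ ¬(¬D → D)), ¬(A ∧ D)):
    ¬(((¬(D ∧ ¬C) ∨ B) → (B ∧ (A ∧ D))) ∧ ¬(¬D → D)): β-rule — branch into ¬((¬(D ∧ ¬C) ∨ B) → (B ∧ (A ∧ D)))  //  ¬¬(¬D → D).
      branch 2.1 (add ¬((¬(D ∧ ¬C) ∨ B) → (B ∧ (A ∧ D)))):
        ¬((¬(D ∧ ¬C) ∨ B) → (B ∧ (A ∧ D))): α-rule — add (¬(D ∧ ¬C) ∨ B), ¬(B ∧ (A ∧ D)).
        ¬(A ∧ D): β-rule — branch into ¬A  //  ¬D.
          branch 2.1.1 (add ¬A):
            (¬(D ∧ ¬C) ∨ B): β-rule — branch into ¬(D ∧ ¬C)  //  B.
              branch 2.1.1.1 (add ¬(D ∧ ¬C)):
                ¬(B ∧ (A ∧ D)): β-rule — branch into ¬B  //  ¬(A ∧ D).
                  branch 2.1.1.1.1 (add ¬B):
                    ¬(D ∧ ¬C): β-rule — branch into ¬D  //  ¬¬C.
                      branch 2.1.1.1.1.1 (add ¬D):
                        ○ open, literals {A=false, B=false, D=false}.
                      branch 2.1.1.1.1.2 (add ¬¬C):
                        ○ open, literals {A=false, B=false, C=true}.
                  branch 2.1.1.1.2 (add ¬(A ∧ D)):
                    ¬(D ∧ ¬C): β-rule — branch into ¬D  //  ¬¬C.
                      branch 2.1.1.1.2.1 (add ¬D):
                        ¬(A ∧ D): β-rule — branch into ¬A  //  ¬D.
                          branch 2.1.1.1.2.1.1 (add ¬A):
                            ○ open, literals {A=false, D=false}.
                          branch 2.1.1.1.2.1.2 (add ¬D):
                            ○ open, literals {A=false, D=false}.
                      branch 2.1.1.1.2.2 (add ¬¬C):
                        ¬(A ∧ D): β-rule — branch into ¬A  //  ¬D.
                          branch 2.1.1.1.2.2.1 (add ¬A):
                            ○ open, literals {A=false, C=true}.
                          branch 2.1.1.1.2.2.2 (add ¬D):
                            ○ open, literals {A=false, C=true, D=false}.
              branch 2.1.1.2 (add B):
                ¬(B ∧ (A ∧ D)): β-rule — branch into ¬B  //  ¬(A ∧ D).
                  branch 2.1.1.2.1 (add ¬B):
                    × closes — contains both B and ¬B.
                  branch 2.1.1.2.2 (add ¬(A ∧ D)):
                    ¬(A ∧ D): β-rule — branch into ¬A  //  ¬D.
                      branch 2.1.1.2.2.1 (add ¬A):
                        ○ open, literals {A=false, B=true}.
                      branch 2.1.1.2.2.2 (add ¬D):
                        ○ open, literals {A=false, B=true, D=false}.
          branch 2.1.2 (add ¬D):
            (¬(D ∧ ¬C) ∨ B): β-rule — branch into ¬(D ∧ ¬C)  //  B.
              branch 2.1.2.1 (add ¬(D ∧ ¬C)):
                ¬(B ∧ (A ∧ D)): β-rule — branch into ¬B  //  ¬(A ∧ D).
                  branch 2.1.2.1.1 (add ¬B):
                    ¬(D ∧ ¬C): β-rule — branch into ¬D  //  ¬¬C.
                      branch 2.1.2.1.1.1 (add ¬D):
                        ○ open, literals {B=false, D=false}.
                      branch 2.1.2.1.1.2 (add ¬¬C):
                        ○ open, literals {B=false, C=true, D=false}.
                  branch 2.1.2.1.2 (add ¬(A ∧ D)):
                    ¬(D ∧ ¬C): β-rule — branch into ¬D  //  ¬¬C.
                      branch 2.1.2.1.2.1 (add ¬D):
                        ¬(A ∧ D): β-rule — branch into ¬A  //  ¬D.
                          branch 2.1.2.1.2.1.1 (add ¬A):
                            ○ open, literals {A=false, D=false}.
                          branch 2.1.2.1.2.1.2 (add ¬D):
                            ○ open, literals {D=false}.
                      branch 2.1.2.1.2.2 (add ¬¬C):
                        ¬(A ∧ D): β-rule — branch into ¬A  //  ¬D.
                          branch 2.1.2.1.2.2.1 (add ¬A):
                            ○ open, literals {A=false, C=true, D=false}.
                          branch 2.1.2.1.2.2.2 (add ¬D):
                            ○ open, literals {C=true, D=false}.
              branch 2.1.2.2 (add B):
                ¬(B ∧ (A ∧ D)): β-rule — branch into ¬B  //  ¬(A ∧ D).
                  branch 2.1.2.2.1 (add ¬B):
                    × closes — contains both B and ¬B.
                  branch 2.1.2.2.2 (add ¬(A ∧ D)):
                    ¬(A ∧ D): β-rule — branch into ¬A  //  ¬D.
                      branch 2.1.2.2.2.1 (add ¬A):
                        ○ open, literals {A=false, B=true, D=false}.
                      branch 2.1.2.2.2.2 (add ¬D):
                        ○ open, literals {B=true, D=false}.
      branch 2.2 (add ¬¬(¬D → D)):
        ¬(A ∧ D): β-rule — branch into ¬A  //  ¬D.
          branch 2.2.1 (add ¬A):
            ¬¬(¬D → D): β-rule — branch into ¬¬D  //  D.
              branch 2.2.1.1 (add ¬¬D):
                ○ open, literals {A=false, D=true}.
              branch 2.2.1.2 (add D):
                ○ open, literals {A=false, D=true}.
          branch 2.2.2 (add ¬D):
            ¬¬(¬D → D): β-rule — branch into ¬¬D  //  D.
              branch 2.2.2.1 (add ¬¬D):
                × closes — contains both D and ¬D.
              branch 2.2.2.2 (add D):
                × closes — contains both D and ¬D.
5 branches closed, 18 open.
Each open branch fixes some atoms; the unmentioned ones are free. Counting distinct full assignments: branch {A=false, B=false, D=false} (C) contributes 2 new; branch {A=false, B=false, C=true} (D) contributes 1 new; branch {A=false, D=false} (B, C) contributes 2 new; branch {A=false, D=false} (B, C) contributes 0 new; branch {A=false, C=true} (B, D) contributes 1 new; branch {A=false, C=true, D=false} (B) contributes 0 new; branch {A=false, B=true} (C, D) contributes 1 new; branch {A=false, B=true, D=false} (C) contributes 0 new; branch {B=false, D=false} (A, C) contributes 2 new; branch {B=false, C=true, D=false} (A) contributes 0 new; branch {A=false, D=false} (B, C) contributes 0 new; branch {D=false} (A, B, C) contributes 2 new; branch {A=false, C=true, D=false} (B) contributes 0 new; branch {C=true, D=false} (A, B) contributes 0 new; branch {A=false, B=true, D=false} (C) contributes 0 new; branch {B=true, D=false} (A, C) contributes 0 new; branch {A=false, D=true} (B, C) contributes 1 new; branch {A=false, D=true} (B, C) contributes 0 new. Total: 12.

12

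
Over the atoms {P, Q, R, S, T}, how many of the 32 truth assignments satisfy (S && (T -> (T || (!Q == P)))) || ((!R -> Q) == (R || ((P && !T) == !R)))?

Initial set: {T ((S && (T -> (T || (!Q == P)))) || ((!R -> Q) == (R || ((P && !T) == !R))))}.
T ((S && (T -> (T || (!Q == P)))) || ((!R -> Q) == (R || ((P && !T) == !R)))): β-rule — branch into T (S && (T -> (T || (!Q == P))))  //  T ((!R -> Q) == (R || ((P && !T) == !R))).
  branch 1 (add T (S && (T -> (T || (!Q == P))))):
    T (S && (T -> (T || (!Q == P)))): α-rule — add T S, T (T -> (T || (!Q == P))).
    T (T -> (T || (!Q == P))): β-rule — branch into F T  //  T (T || (!Q == P)).
      branch 1.1 (add F T):
        ○ open, literals {S=true, T=false}.
      branch 1.2 (add T (T || (!Q == P))):
        T (T || (!Q == P)): β-rule — branch into T T  //  T (!Q == P).
          branch 1.2.1 (add T T):
            ○ open, literals {S=true, T=true}.
          branch 1.2.2 (add T (!Q == P)):
            T (!Q == P): β-rule — branch into T !Q, T P  //  F !Q, F P.
              branch 1.2.2.1 (add T !Q, T P):
                ○ open, literals {P=true, Q=false, S=true}.
              branch 1.2.2.2 (add F !Q, F P):
                ○ open, literals {P=false, Q=true, S=true}.
  branch 2 (add T ((!R -> Q) == (R || ((P && !T) == !R)))):
    T ((!R -> Q) == (R || ((P && !T) == !R))): β-rule — branch into T (!R -> Q), T (R || ((P && !T) == !R))  //  F (!R -> Q), F (R || ((P && !T) == !R)).
      branch 2.1 (add T (!R -> Q), T (R || ((P && !T) == !R))):
        T (!R -> Q): β-rule — branch into F !R  //  T Q.
          branch 2.1.1 (add F !R):
            T (R || ((P && !T) == !R)): β-rule — branch into T R  //  T ((P && !T) == !R).
              branch 2.1.1.1 (add T R):
                ○ open, literals {R=true}.
              branch 2.1.1.2 (add T ((P && !T) == !R)):
                T ((P && !T) == !R): β-rule — branch into T (P && !T), T !R  //  F (P && !T), F !R.
                  branch 2.1.1.2.1 (add T (P && !T), T !R):
                    × closes — contains both R and !R.
                  branch 2.1.1.2.2 (add F (P && !T), F !R):
                    F (P && !T): β-rule — branch into F P  //  F !T.
                      branch 2.1.1.2.2.1 (add F P):
                        ○ open, literals {P=false, R=true}.
                      branch 2.1.1.2.2.2 (add F !T):
                        ○ open, literals {R=true, T=true}.
          branch 2.1.2 (add T Q):
            T (R || ((P && !T) == !R)): β-rule — branch into T R  //  T ((P && !T) == !R).
              branch 2.1.2.1 (add T R):
                ○ open, literals {Q=true, R=true}.
              branch 2.1.2.2 (add T ((P && !T) == !R)):
                T ((P && !T) == !R): β-rule — branch into T (P && !T), T !R  //  F (P && !T), F !R.
                  branch 2.1.2.2.1 (add T (P && !T), T !R):
                    T (P && !T): α-rule — add T P, T !T.
                    ○ open, literals {P=true, Q=true, R=false, T=false}.
                  branch 2.1.2.2.2 (add F (P && !T), F !R):
                    F (P && !T): β-rule — branch into F P  //  F !T.
                      branch 2.1.2.2.2.1 (add F P):
                        ○ open, literals {P=false, Q=true, R=true}.
                      branch 2.1.2.2.2.2 (add F !T):
                        ○ open, literals {Q=true, R=true, T=true}.
      branch 2.2 (add F (!R -> Q), F (R || ((P && !T) == !R))):
        F (!R -> Q): α-rule — add T !R, F Q.
        F (R || ((P && !T) == !R)): α-rule — add F R, F ((P && !T) == !R).
        F ((P && !T) == !R): β-rule — branch into T (P && !T), F !R  //  F (P && !T), T !R.
          branch 2.2.1 (add T (P && !T), F !R):
            × closes — contains both R and !R.
          branch 2.2.2 (add F (P && !T), T !R):
            F (P && !T): β-rule — branch into F P  //  F !T.
              branch 2.2.2.1 (add F P):
                ○ open, literals {P=false, Q=false, R=false}.
              branch 2.2.2.2 (add F !T):
                ○ open, literals {Q=false, R=false, T=true}.
2 branches closed, 13 open.
Each open branch fixes some atoms; the unmentioned ones are free. Counting distinct full assignments: branch {S=true, T=false} (P, Q, R) contributes 8 new; branch {S=true, T=true} (P, Q, R) contributes 8 new; branch {P=true, Q=false, S=true} (R, T) contributes 0 new; branch {P=false, Q=true, S=true} (R, T) contributes 0 new; branch {R=true} (P, Q, S, T) contributes 8 new; branch {P=false, R=true} (Q, S, T) contributes 0 new; branch {R=true, T=true} (P, Q, S) contributes 0 new; branch {Q=true, R=true} (P, S, T) contributes 0 new; branch {P=true, Q=true, R=false, T=false} (S) contributes 1 new; branch {P=false, Q=true, R=true} (S, T) contributes 0 new; branch {Q=true, R=true, T=true} (P, S) contributes 0 new; branch {P=false, Q=false, R=false} (S, T) contributes 2 new; branch {Q=false, R=false, T=true} (P, S) contributes 1 new. Total: 28.

28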